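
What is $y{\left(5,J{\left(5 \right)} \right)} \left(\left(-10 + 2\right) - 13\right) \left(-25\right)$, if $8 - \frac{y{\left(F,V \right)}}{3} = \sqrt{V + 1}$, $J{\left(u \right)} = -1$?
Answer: $12600$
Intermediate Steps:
$y{\left(F,V \right)} = 24 - 3 \sqrt{1 + V}$ ($y{\left(F,V \right)} = 24 - 3 \sqrt{V + 1} = 24 - 3 \sqrt{1 + V}$)
$y{\left(5,J{\left(5 \right)} \right)} \left(\left(-10 + 2\right) - 13\right) \left(-25\right) = \left(24 - 3 \sqrt{1 - 1}\right) \left(\left(-10 + 2\right) - 13\right) \left(-25\right) = \left(24 - 3 \sqrt{0}\right) \left(-8 - 13\right) \left(-25\right) = \left(24 - 0\right) \left(-21\right) \left(-25\right) = \left(24 + 0\right) \left(-21\right) \left(-25\right) = 24 \left(-21\right) \left(-25\right) = \left(-504\right) \left(-25\right) = 12600$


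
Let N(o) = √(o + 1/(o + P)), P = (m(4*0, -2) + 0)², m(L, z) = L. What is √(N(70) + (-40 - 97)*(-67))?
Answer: √(44977100 + 910*√2030)/70 ≈ 95.851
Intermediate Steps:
P = 0 (P = (4*0 + 0)² = (0 + 0)² = 0² = 0)
N(o) = √(o + 1/o) (N(o) = √(o + 1/(o + 0)) = √(o + 1/o))
√(N(70) + (-40 - 97)*(-67)) = √(√(70 + 1/70) + (-40 - 97)*(-67)) = √(√(70 + 1/70) - 137*(-67)) = √(√(4901/70) + 9179) = √(13*√2030/70 + 9179) = √(9179 + 13*√2030/70)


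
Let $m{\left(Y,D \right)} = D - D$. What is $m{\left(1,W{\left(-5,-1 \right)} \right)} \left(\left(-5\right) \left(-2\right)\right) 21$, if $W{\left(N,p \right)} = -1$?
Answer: $0$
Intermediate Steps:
$m{\left(Y,D \right)} = 0$
$m{\left(1,W{\left(-5,-1 \right)} \right)} \left(\left(-5\right) \left(-2\right)\right) 21 = 0 \left(\left(-5\right) \left(-2\right)\right) 21 = 0 \cdot 10 \cdot 21 = 0 \cdot 21 = 0$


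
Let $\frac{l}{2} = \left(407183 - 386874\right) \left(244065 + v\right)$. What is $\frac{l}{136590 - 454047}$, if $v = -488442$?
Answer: $\frac{157557222}{5039} \approx 31268.0$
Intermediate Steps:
$l = -9926104986$ ($l = 2 \left(407183 - 386874\right) \left(244065 - 488442\right) = 2 \cdot 20309 \left(-244377\right) = 2 \left(-4963052493\right) = -9926104986$)
$\frac{l}{136590 - 454047} = - \frac{9926104986}{136590 - 454047} = - \frac{9926104986}{-317457} = \left(-9926104986\right) \left(- \frac{1}{317457}\right) = \frac{157557222}{5039}$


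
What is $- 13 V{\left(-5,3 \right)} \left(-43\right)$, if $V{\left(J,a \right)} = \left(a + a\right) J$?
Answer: $-16770$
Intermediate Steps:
$V{\left(J,a \right)} = 2 J a$ ($V{\left(J,a \right)} = 2 a J = 2 J a$)
$- 13 V{\left(-5,3 \right)} \left(-43\right) = - 13 \cdot 2 \left(-5\right) 3 \left(-43\right) = \left(-13\right) \left(-30\right) \left(-43\right) = 390 \left(-43\right) = -16770$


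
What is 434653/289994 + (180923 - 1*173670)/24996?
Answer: 6483956435/3624345012 ≈ 1.7890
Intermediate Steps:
434653/289994 + (180923 - 1*173670)/24996 = 434653*(1/289994) + (180923 - 173670)*(1/24996) = 434653/289994 + 7253*(1/24996) = 434653/289994 + 7253/24996 = 6483956435/3624345012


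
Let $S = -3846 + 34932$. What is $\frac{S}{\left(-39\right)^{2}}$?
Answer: $\frac{3454}{169} \approx 20.438$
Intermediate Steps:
$S = 31086$
$\frac{S}{\left(-39\right)^{2}} = \frac{31086}{\left(-39\right)^{2}} = \frac{31086}{1521} = 31086 \cdot \frac{1}{1521} = \frac{3454}{169}$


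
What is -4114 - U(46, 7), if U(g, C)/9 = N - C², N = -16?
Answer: -3529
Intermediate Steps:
U(g, C) = -144 - 9*C² (U(g, C) = 9*(-16 - C²) = -144 - 9*C²)
-4114 - U(46, 7) = -4114 - (-144 - 9*7²) = -4114 - (-144 - 9*49) = -4114 - (-144 - 441) = -4114 - 1*(-585) = -4114 + 585 = -3529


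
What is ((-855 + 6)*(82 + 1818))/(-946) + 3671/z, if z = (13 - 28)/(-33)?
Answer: 23132963/2365 ≈ 9781.4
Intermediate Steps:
z = 5/11 (z = -15*(-1/33) = 5/11 ≈ 0.45455)
((-855 + 6)*(82 + 1818))/(-946) + 3671/z = ((-855 + 6)*(82 + 1818))/(-946) + 3671/(5/11) = -849*1900*(-1/946) + 3671*(11/5) = -1613100*(-1/946) + 40381/5 = 806550/473 + 40381/5 = 23132963/2365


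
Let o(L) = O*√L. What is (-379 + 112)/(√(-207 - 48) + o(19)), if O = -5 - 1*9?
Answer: 267/(14*√19 - I*√255) ≈ 4.0949 + 1.0715*I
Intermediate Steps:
O = -14 (O = -5 - 9 = -14)
o(L) = -14*√L
(-379 + 112)/(√(-207 - 48) + o(19)) = (-379 + 112)/(√(-207 - 48) - 14*√19) = -267/(√(-255) - 14*√19) = -267/(I*√255 - 14*√19) = -267/(-14*√19 + I*√255)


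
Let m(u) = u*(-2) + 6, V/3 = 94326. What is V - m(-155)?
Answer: 282662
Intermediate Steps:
V = 282978 (V = 3*94326 = 282978)
m(u) = 6 - 2*u (m(u) = -2*u + 6 = 6 - 2*u)
V - m(-155) = 282978 - (6 - 2*(-155)) = 282978 - (6 + 310) = 282978 - 1*316 = 282978 - 316 = 282662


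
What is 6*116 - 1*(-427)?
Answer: 1123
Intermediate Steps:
6*116 - 1*(-427) = 696 + 427 = 1123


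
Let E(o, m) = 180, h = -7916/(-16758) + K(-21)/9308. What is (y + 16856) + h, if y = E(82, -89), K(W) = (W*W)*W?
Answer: 1328626389497/77991732 ≈ 17035.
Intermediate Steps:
K(W) = W³ (K(W) = W²*W = W³)
h = -40756855/77991732 (h = -7916/(-16758) + (-21)³/9308 = -7916*(-1/16758) - 9261*1/9308 = 3958/8379 - 9261/9308 = -40756855/77991732 ≈ -0.52258)
y = 180
(y + 16856) + h = (180 + 16856) - 40756855/77991732 = 17036 - 40756855/77991732 = 1328626389497/77991732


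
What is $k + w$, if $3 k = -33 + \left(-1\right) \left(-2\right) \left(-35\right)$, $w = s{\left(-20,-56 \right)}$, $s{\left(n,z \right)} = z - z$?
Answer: $- \frac{103}{3} \approx -34.333$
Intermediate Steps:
$s{\left(n,z \right)} = 0$
$w = 0$
$k = - \frac{103}{3}$ ($k = \frac{-33 + \left(-1\right) \left(-2\right) \left(-35\right)}{3} = \frac{-33 + 2 \left(-35\right)}{3} = \frac{-33 - 70}{3} = \frac{1}{3} \left(-103\right) = - \frac{103}{3} \approx -34.333$)
$k + w = - \frac{103}{3} + 0 = - \frac{103}{3}$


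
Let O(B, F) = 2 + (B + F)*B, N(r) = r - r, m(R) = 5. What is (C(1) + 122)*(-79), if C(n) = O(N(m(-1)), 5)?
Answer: -9796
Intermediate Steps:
N(r) = 0
O(B, F) = 2 + B*(B + F)
C(n) = 2 (C(n) = 2 + 0**2 + 0*5 = 2 + 0 + 0 = 2)
(C(1) + 122)*(-79) = (2 + 122)*(-79) = 124*(-79) = -9796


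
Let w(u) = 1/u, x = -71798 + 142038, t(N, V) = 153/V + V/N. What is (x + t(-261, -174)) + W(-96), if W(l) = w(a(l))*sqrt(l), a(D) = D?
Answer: 12221723/174 - I*sqrt(6)/24 ≈ 70240.0 - 0.10206*I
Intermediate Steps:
x = 70240
W(l) = 1/sqrt(l) (W(l) = sqrt(l)/l = 1/sqrt(l))
(x + t(-261, -174)) + W(-96) = (70240 + (153/(-174) - 174/(-261))) + 1/sqrt(-96) = (70240 + (153*(-1/174) - 174*(-1/261))) - I*sqrt(6)/24 = (70240 + (-51/58 + 2/3)) - I*sqrt(6)/24 = (70240 - 37/174) - I*sqrt(6)/24 = 12221723/174 - I*sqrt(6)/24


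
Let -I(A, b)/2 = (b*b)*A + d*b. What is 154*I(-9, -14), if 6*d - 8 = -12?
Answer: 1621312/3 ≈ 5.4044e+5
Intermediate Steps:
d = -⅔ (d = 4/3 + (⅙)*(-12) = 4/3 - 2 = -⅔ ≈ -0.66667)
I(A, b) = 4*b/3 - 2*A*b² (I(A, b) = -2*((b*b)*A - 2*b/3) = -2*(b²*A - 2*b/3) = -2*(A*b² - 2*b/3) = -2*(-2*b/3 + A*b²) = 4*b/3 - 2*A*b²)
154*I(-9, -14) = 154*((⅔)*(-14)*(2 - 3*(-9)*(-14))) = 154*((⅔)*(-14)*(2 - 378)) = 154*((⅔)*(-14)*(-376)) = 154*(10528/3) = 1621312/3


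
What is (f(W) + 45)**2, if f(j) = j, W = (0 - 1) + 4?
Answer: 2304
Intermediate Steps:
W = 3 (W = -1 + 4 = 3)
(f(W) + 45)**2 = (3 + 45)**2 = 48**2 = 2304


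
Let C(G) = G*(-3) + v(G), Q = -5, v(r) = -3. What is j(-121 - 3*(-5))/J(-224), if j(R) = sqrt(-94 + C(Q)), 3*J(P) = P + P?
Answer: -3*I*sqrt(82)/448 ≈ -0.060639*I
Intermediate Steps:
J(P) = 2*P/3 (J(P) = (P + P)/3 = (2*P)/3 = 2*P/3)
C(G) = -3 - 3*G (C(G) = G*(-3) - 3 = -3*G - 3 = -3 - 3*G)
j(R) = I*sqrt(82) (j(R) = sqrt(-94 + (-3 - 3*(-5))) = sqrt(-94 + (-3 + 15)) = sqrt(-94 + 12) = sqrt(-82) = I*sqrt(82))
j(-121 - 3*(-5))/J(-224) = (I*sqrt(82))/(((2/3)*(-224))) = (I*sqrt(82))/(-448/3) = (I*sqrt(82))*(-3/448) = -3*I*sqrt(82)/448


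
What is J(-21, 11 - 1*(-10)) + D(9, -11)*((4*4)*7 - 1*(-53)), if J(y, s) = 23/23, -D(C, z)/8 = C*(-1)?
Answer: 11881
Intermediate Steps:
D(C, z) = 8*C (D(C, z) = -8*C*(-1) = -(-8)*C = 8*C)
J(y, s) = 1 (J(y, s) = 23*(1/23) = 1)
J(-21, 11 - 1*(-10)) + D(9, -11)*((4*4)*7 - 1*(-53)) = 1 + (8*9)*((4*4)*7 - 1*(-53)) = 1 + 72*(16*7 + 53) = 1 + 72*(112 + 53) = 1 + 72*165 = 1 + 11880 = 11881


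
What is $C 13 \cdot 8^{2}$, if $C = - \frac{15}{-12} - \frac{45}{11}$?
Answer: $- \frac{26000}{11} \approx -2363.6$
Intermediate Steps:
$C = - \frac{125}{44}$ ($C = \left(-15\right) \left(- \frac{1}{12}\right) - \frac{45}{11} = \frac{5}{4} - \frac{45}{11} = - \frac{125}{44} \approx -2.8409$)
$C 13 \cdot 8^{2} = \left(- \frac{125}{44}\right) 13 \cdot 8^{2} = \left(- \frac{1625}{44}\right) 64 = - \frac{26000}{11}$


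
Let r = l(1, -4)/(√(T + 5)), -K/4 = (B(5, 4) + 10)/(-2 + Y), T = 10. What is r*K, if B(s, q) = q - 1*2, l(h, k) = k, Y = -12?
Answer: -32*√15/35 ≈ -3.5410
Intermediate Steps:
B(s, q) = -2 + q (B(s, q) = q - 2 = -2 + q)
K = 24/7 (K = -4*((-2 + 4) + 10)/(-2 - 12) = -4*(2 + 10)/(-14) = -48*(-1)/14 = -4*(-6/7) = 24/7 ≈ 3.4286)
r = -4*√15/15 (r = -4/√(10 + 5) = -4*√15/15 ≈ -1.0328)
r*K = -4*√15/15*(24/7) = -32*√15/35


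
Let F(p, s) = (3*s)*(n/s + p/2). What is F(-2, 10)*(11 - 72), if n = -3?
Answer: 2379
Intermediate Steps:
F(p, s) = 3*s*(p/2 - 3/s) (F(p, s) = (3*s)*(-3/s + p/2) = (3*s)*(p/2 - 3/s) = 3*s*(p/2 - 3/s))
F(-2, 10)*(11 - 72) = (-9 + (3/2)*(-2)*10)*(11 - 72) = (-9 - 30)*(-61) = -39*(-61) = 2379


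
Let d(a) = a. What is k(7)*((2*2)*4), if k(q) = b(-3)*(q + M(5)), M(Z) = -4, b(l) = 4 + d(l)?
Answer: 48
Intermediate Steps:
b(l) = 4 + l
k(q) = -4 + q (k(q) = (4 - 3)*(q - 4) = 1*(-4 + q) = -4 + q)
k(7)*((2*2)*4) = (-4 + 7)*((2*2)*4) = 3*(4*4) = 3*16 = 48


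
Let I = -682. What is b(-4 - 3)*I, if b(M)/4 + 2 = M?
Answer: 24552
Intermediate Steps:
b(M) = -8 + 4*M
b(-4 - 3)*I = (-8 + 4*(-4 - 3))*(-682) = (-8 + 4*(-7))*(-682) = (-8 - 28)*(-682) = -36*(-682) = 24552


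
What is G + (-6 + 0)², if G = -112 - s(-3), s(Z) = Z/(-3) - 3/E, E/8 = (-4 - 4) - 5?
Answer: -8011/104 ≈ -77.029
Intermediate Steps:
E = -104 (E = 8*((-4 - 4) - 5) = 8*(-8 - 5) = 8*(-13) = -104)
s(Z) = 3/104 - Z/3 (s(Z) = Z/(-3) - 3/(-104) = Z*(-⅓) - 3*(-1/104) = -Z/3 + 3/104 = 3/104 - Z/3)
G = -11755/104 (G = -112 - (3/104 - ⅓*(-3)) = -112 - (3/104 + 1) = -112 - 1*107/104 = -112 - 107/104 = -11755/104 ≈ -113.03)
G + (-6 + 0)² = -11755/104 + (-6 + 0)² = -11755/104 + (-6)² = -11755/104 + 36 = -8011/104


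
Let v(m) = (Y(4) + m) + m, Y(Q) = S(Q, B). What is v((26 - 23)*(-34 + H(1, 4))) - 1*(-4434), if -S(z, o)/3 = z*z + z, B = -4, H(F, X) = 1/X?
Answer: 8343/2 ≈ 4171.5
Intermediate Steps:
S(z, o) = -3*z - 3*z² (S(z, o) = -3*(z*z + z) = -3*(z² + z) = -3*(z + z²) = -3*z - 3*z²)
Y(Q) = -3*Q*(1 + Q)
v(m) = -60 + 2*m (v(m) = (-3*4*(1 + 4) + m) + m = (-3*4*5 + m) + m = (-60 + m) + m = -60 + 2*m)
v((26 - 23)*(-34 + H(1, 4))) - 1*(-4434) = (-60 + 2*((26 - 23)*(-34 + 1/4))) - 1*(-4434) = (-60 + 2*(3*(-34 + ¼))) + 4434 = (-60 + 2*(3*(-135/4))) + 4434 = (-60 + 2*(-405/4)) + 4434 = (-60 - 405/2) + 4434 = -525/2 + 4434 = 8343/2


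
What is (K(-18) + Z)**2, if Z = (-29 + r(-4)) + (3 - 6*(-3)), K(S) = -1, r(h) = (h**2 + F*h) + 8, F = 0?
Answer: 225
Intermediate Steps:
r(h) = 8 + h**2 (r(h) = (h**2 + 0*h) + 8 = (h**2 + 0) + 8 = h**2 + 8 = 8 + h**2)
Z = 16 (Z = (-29 + (8 + (-4)**2)) + (3 - 6*(-3)) = (-29 + (8 + 16)) + (3 + 18) = (-29 + 24) + 21 = -5 + 21 = 16)
(K(-18) + Z)**2 = (-1 + 16)**2 = 15**2 = 225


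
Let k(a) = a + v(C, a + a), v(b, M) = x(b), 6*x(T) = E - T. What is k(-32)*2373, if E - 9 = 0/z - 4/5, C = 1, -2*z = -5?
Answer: -365442/5 ≈ -73088.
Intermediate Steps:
z = 5/2 (z = -½*(-5) = 5/2 ≈ 2.5000)
E = 41/5 (E = 9 + (0/(5/2) - 4/5) = 9 + (0*(⅖) - 4*⅕) = 9 + (0 - ⅘) = 9 - ⅘ = 41/5 ≈ 8.2000)
x(T) = 41/30 - T/6 (x(T) = (41/5 - T)/6 = 41/30 - T/6)
v(b, M) = 41/30 - b/6
k(a) = 6/5 + a (k(a) = a + (41/30 - ⅙*1) = a + (41/30 - ⅙) = a + 6/5 = 6/5 + a)
k(-32)*2373 = (6/5 - 32)*2373 = -154/5*2373 = -365442/5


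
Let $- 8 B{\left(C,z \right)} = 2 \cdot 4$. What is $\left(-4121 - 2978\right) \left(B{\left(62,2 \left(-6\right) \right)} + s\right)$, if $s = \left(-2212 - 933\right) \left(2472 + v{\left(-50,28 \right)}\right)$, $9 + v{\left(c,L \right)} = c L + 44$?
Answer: $24715282084$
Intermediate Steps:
$B{\left(C,z \right)} = -1$ ($B{\left(C,z \right)} = - \frac{2 \cdot 4}{8} = \left(- \frac{1}{8}\right) 8 = -1$)
$v{\left(c,L \right)} = 35 + L c$ ($v{\left(c,L \right)} = -9 + \left(c L + 44\right) = -9 + \left(L c + 44\right) = -9 + \left(44 + L c\right) = 35 + L c$)
$s = -3481515$ ($s = \left(-2212 - 933\right) \left(2472 + \left(35 + 28 \left(-50\right)\right)\right) = - 3145 \left(2472 + \left(35 - 1400\right)\right) = - 3145 \left(2472 - 1365\right) = \left(-3145\right) 1107 = -3481515$)
$\left(-4121 - 2978\right) \left(B{\left(62,2 \left(-6\right) \right)} + s\right) = \left(-4121 - 2978\right) \left(-1 - 3481515\right) = \left(-7099\right) \left(-3481516\right) = 24715282084$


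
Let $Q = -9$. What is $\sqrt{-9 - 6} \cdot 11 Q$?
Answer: $- 99 i \sqrt{15} \approx - 383.43 i$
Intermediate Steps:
$\sqrt{-9 - 6} \cdot 11 Q = \sqrt{-9 - 6} \cdot 11 \left(-9\right) = \sqrt{-15} \cdot 11 \left(-9\right) = i \sqrt{15} \cdot 11 \left(-9\right) = 11 i \sqrt{15} \left(-9\right) = - 99 i \sqrt{15}$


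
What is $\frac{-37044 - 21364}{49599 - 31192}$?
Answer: $- \frac{58408}{18407} \approx -3.1731$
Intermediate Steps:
$\frac{-37044 - 21364}{49599 - 31192} = - \frac{58408}{18407}$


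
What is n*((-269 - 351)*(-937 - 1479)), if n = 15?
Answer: 22468800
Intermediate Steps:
n*((-269 - 351)*(-937 - 1479)) = 15*((-269 - 351)*(-937 - 1479)) = 15*(-620*(-2416)) = 15*1497920 = 22468800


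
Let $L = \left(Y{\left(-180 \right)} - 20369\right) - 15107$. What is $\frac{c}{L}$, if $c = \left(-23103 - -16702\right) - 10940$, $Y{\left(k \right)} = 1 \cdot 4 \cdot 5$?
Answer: $\frac{17341}{35456} \approx 0.48909$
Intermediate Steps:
$Y{\left(k \right)} = 20$ ($Y{\left(k \right)} = 4 \cdot 5 = 20$)
$c = -17341$ ($c = \left(-23103 + 16702\right) - 10940 = -6401 - 10940 = -17341$)
$L = -35456$ ($L = \left(20 - 20369\right) - 15107 = -20349 - 15107 = -35456$)
$\frac{c}{L} = - \frac{17341}{-35456} = \left(-17341\right) \left(- \frac{1}{35456}\right) = \frac{17341}{35456}$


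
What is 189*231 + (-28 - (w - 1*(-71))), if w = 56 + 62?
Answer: 43442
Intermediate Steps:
w = 118
189*231 + (-28 - (w - 1*(-71))) = 189*231 + (-28 - (118 - 1*(-71))) = 43659 + (-28 - (118 + 71)) = 43659 + (-28 - 1*189) = 43659 + (-28 - 189) = 43659 - 217 = 43442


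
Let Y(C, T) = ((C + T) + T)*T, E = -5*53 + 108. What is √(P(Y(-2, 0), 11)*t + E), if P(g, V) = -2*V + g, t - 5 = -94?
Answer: √1801 ≈ 42.438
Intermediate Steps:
t = -89 (t = 5 - 94 = -89)
E = -157 (E = -265 + 108 = -157)
Y(C, T) = T*(C + 2*T) (Y(C, T) = (C + 2*T)*T = T*(C + 2*T))
P(g, V) = g - 2*V
√(P(Y(-2, 0), 11)*t + E) = √((0*(-2 + 2*0) - 2*11)*(-89) - 157) = √((0*(-2 + 0) - 22)*(-89) - 157) = √((0*(-2) - 22)*(-89) - 157) = √((0 - 22)*(-89) - 157) = √(-22*(-89) - 157) = √(1958 - 157) = √1801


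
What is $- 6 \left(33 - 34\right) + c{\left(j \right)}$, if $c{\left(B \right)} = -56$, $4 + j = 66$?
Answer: $-50$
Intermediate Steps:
$j = 62$ ($j = -4 + 66 = 62$)
$- 6 \left(33 - 34\right) + c{\left(j \right)} = - 6 \left(33 - 34\right) - 56 = \left(-6\right) \left(-1\right) - 56 = 6 - 56 = -50$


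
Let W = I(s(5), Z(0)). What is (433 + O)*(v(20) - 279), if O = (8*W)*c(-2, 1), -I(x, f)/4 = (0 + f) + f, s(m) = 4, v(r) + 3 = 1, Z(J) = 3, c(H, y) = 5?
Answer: 148087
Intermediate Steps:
v(r) = -2 (v(r) = -3 + 1 = -2)
I(x, f) = -8*f (I(x, f) = -4*((0 + f) + f) = -4*(f + f) = -8*f)
W = -24 (W = -8*3 = -24)
O = -960 (O = (8*(-24))*5 = -192*5 = -960)
(433 + O)*(v(20) - 279) = (433 - 960)*(-2 - 279) = -527*(-281) = 148087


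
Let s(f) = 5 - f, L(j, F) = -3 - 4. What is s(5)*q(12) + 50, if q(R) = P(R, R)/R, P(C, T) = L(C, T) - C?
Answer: 50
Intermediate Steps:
L(j, F) = -7
P(C, T) = -7 - C
q(R) = (-7 - R)/R
s(5)*q(12) + 50 = (5 - 1*5)*((-7 - 1*12)/12) + 50 = (5 - 5)*((-7 - 12)/12) + 50 = 0*((1/12)*(-19)) + 50 = 0*(-19/12) + 50 = 0 + 50 = 50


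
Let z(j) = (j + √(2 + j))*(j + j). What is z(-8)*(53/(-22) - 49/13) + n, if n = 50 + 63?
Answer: -96929/143 + 14136*I*√6/143 ≈ -677.83 + 242.14*I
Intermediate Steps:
z(j) = 2*j*(j + √(2 + j)) (z(j) = (j + √(2 + j))*(2*j) = 2*j*(j + √(2 + j)))
n = 113
z(-8)*(53/(-22) - 49/13) + n = (2*(-8)*(-8 + √(2 - 8)))*(53/(-22) - 49/13) + 113 = (2*(-8)*(-8 + √(-6)))*(53*(-1/22) - 49*1/13) + 113 = (2*(-8)*(-8 + I*√6))*(-53/22 - 49/13) + 113 = (128 - 16*I*√6)*(-1767/286) + 113 = (-113088/143 + 14136*I*√6/143) + 113 = -96929/143 + 14136*I*√6/143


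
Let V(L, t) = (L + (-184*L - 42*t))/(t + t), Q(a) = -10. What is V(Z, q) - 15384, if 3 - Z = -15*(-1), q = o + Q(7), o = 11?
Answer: -14307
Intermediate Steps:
q = 1 (q = 11 - 10 = 1)
Z = -12 (Z = 3 - (-15)*(-1) = 3 - 1*15 = 3 - 15 = -12)
V(L, t) = (-183*L - 42*t)/(2*t) (V(L, t) = (-183*L - 42*t)/((2*t)) = (-183*L - 42*t)*(1/(2*t)) = (-183*L - 42*t)/(2*t))
V(Z, q) - 15384 = (-21 - 183/2*(-12)/1) - 15384 = (-21 - 183/2*(-12)*1) - 15384 = (-21 + 1098) - 15384 = 1077 - 15384 = -14307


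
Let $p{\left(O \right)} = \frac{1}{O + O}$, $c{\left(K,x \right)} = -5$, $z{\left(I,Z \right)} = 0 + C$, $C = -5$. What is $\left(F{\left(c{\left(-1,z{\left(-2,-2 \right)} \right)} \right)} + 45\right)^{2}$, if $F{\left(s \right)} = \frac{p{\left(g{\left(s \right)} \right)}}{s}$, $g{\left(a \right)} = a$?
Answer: $\frac{5067001}{2500} \approx 2026.8$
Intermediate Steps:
$z{\left(I,Z \right)} = -5$ ($z{\left(I,Z \right)} = 0 - 5 = -5$)
$p{\left(O \right)} = \frac{1}{2 O}$
$F{\left(s \right)} = \frac{1}{2 s^{2}}$ ($F{\left(s \right)} = \frac{\frac{1}{2} \frac{1}{s}}{s} = \frac{1}{2 s^{2}}$)
$\left(F{\left(c{\left(-1,z{\left(-2,-2 \right)} \right)} \right)} + 45\right)^{2} = \left(\frac{1}{2 \cdot 25} + 45\right)^{2} = \left(\frac{1}{2} \cdot \frac{1}{25} + 45\right)^{2} = \left(\frac{1}{50} + 45\right)^{2} = \left(\frac{2251}{50}\right)^{2} = \frac{5067001}{2500}$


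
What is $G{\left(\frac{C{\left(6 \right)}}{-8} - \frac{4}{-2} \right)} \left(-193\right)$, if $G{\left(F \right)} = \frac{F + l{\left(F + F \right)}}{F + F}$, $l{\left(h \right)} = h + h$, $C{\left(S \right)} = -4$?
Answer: $- \frac{965}{2} \approx -482.5$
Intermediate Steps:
$l{\left(h \right)} = 2 h$
$G{\left(F \right)} = \frac{5}{2}$ ($G{\left(F \right)} = \frac{F + 2 \left(F + F\right)}{F + F} = \frac{F + 2 \cdot 2 F}{2 F} = \left(F + 4 F\right) \frac{1}{2 F} = 5 F \frac{1}{2 F} = \frac{5}{2}$)
$G{\left(\frac{C{\left(6 \right)}}{-8} - \frac{4}{-2} \right)} \left(-193\right) = \frac{5}{2} \left(-193\right) = - \frac{965}{2}$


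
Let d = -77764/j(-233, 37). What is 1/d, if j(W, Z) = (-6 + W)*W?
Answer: -55687/77764 ≈ -0.71610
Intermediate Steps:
j(W, Z) = W*(-6 + W)
d = -77764/55687 (d = -77764*(-1/(233*(-6 - 233))) = -77764/((-233*(-239))) = -77764/55687 ≈ -1.3964)
1/d = 1/(-77764/55687) = -55687/77764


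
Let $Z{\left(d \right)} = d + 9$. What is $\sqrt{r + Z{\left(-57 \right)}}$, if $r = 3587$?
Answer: $\sqrt{3539} \approx 59.49$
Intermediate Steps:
$Z{\left(d \right)} = 9 + d$
$\sqrt{r + Z{\left(-57 \right)}} = \sqrt{3587 + \left(9 - 57\right)} = \sqrt{3587 - 48} = \sqrt{3539}$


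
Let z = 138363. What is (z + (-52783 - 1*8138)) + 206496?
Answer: 283938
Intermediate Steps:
(z + (-52783 - 1*8138)) + 206496 = (138363 + (-52783 - 1*8138)) + 206496 = (138363 + (-52783 - 8138)) + 206496 = (138363 - 60921) + 206496 = 77442 + 206496 = 283938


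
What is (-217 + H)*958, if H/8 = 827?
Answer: 6130242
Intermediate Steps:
H = 6616 (H = 8*827 = 6616)
(-217 + H)*958 = (-217 + 6616)*958 = 6399*958 = 6130242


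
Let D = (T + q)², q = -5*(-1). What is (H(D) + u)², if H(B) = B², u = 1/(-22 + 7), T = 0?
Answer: 87871876/225 ≈ 3.9054e+5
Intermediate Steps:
q = 5
D = 25 (D = (0 + 5)² = 5² = 25)
u = -1/15 (u = 1/(-15) = -1/15 ≈ -0.066667)
(H(D) + u)² = (25² - 1/15)² = (625 - 1/15)² = (9374/15)² = 87871876/225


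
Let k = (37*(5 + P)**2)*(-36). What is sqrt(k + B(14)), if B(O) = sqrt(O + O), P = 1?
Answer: sqrt(-47952 + 2*sqrt(7)) ≈ 218.97*I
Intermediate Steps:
B(O) = sqrt(2)*sqrt(O) (B(O) = sqrt(2*O) = sqrt(2)*sqrt(O))
k = -47952 (k = (37*(5 + 1)**2)*(-36) = (37*6**2)*(-36) = (37*36)*(-36) = 1332*(-36) = -47952)
sqrt(k + B(14)) = sqrt(-47952 + sqrt(2)*sqrt(14)) = sqrt(-47952 + 2*sqrt(7))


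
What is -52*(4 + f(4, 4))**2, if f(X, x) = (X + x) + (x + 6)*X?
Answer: -140608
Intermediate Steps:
f(X, x) = X + x + X*(6 + x) (f(X, x) = (X + x) + (6 + x)*X = (X + x) + X*(6 + x) = X + x + X*(6 + x))
-52*(4 + f(4, 4))**2 = -52*(4 + (4 + 7*4 + 4*4))**2 = -52*(4 + (4 + 28 + 16))**2 = -52*(4 + 48)**2 = -52*52**2 = -52*2704 = -140608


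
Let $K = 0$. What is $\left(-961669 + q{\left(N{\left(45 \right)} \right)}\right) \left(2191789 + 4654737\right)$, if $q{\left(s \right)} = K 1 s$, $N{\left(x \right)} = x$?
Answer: $-6584091811894$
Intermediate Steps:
$q{\left(s \right)} = 0$ ($q{\left(s \right)} = 0 \cdot 1 s = 0 s = 0$)
$\left(-961669 + q{\left(N{\left(45 \right)} \right)}\right) \left(2191789 + 4654737\right) = \left(-961669 + 0\right) \left(2191789 + 4654737\right) = \left(-961669\right) 6846526 = -6584091811894$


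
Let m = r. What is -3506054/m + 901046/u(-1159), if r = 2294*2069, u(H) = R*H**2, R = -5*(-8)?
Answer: -46027001727951/63755958043660 ≈ -0.72192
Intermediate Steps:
R = 40
u(H) = 40*H**2
r = 4746286
m = 4746286
-3506054/m + 901046/u(-1159) = -3506054/4746286 + 901046/((40*(-1159)**2)) = -3506054*1/4746286 + 901046/((40*1343281)) = -1753027/2373143 + 901046/53731240 = -1753027/2373143 + 901046*(1/53731240) = -1753027/2373143 + 450523/26865620 = -46027001727951/63755958043660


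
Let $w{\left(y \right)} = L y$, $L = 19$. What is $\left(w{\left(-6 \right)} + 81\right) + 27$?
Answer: $-6$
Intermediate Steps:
$w{\left(y \right)} = 19 y$
$\left(w{\left(-6 \right)} + 81\right) + 27 = \left(19 \left(-6\right) + 81\right) + 27 = \left(-114 + 81\right) + 27 = -33 + 27 = -6$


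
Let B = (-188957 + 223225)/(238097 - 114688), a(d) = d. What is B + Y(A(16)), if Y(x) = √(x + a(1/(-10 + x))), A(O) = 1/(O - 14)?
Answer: 2636/9493 + √570/38 ≈ 0.90596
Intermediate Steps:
A(O) = 1/(-14 + O)
B = 2636/9493 (B = 34268/123409 = 34268*(1/123409) = 2636/9493 ≈ 0.27768)
Y(x) = √(x + 1/(-10 + x))
B + Y(A(16)) = 2636/9493 + √((1 + (-10 + 1/(-14 + 16))/(-14 + 16))/(-10 + 1/(-14 + 16))) = 2636/9493 + √((1 + (-10 + 1/2)/2)/(-10 + 1/2)) = 2636/9493 + √((1 + (-10 + ½)/2)/(-10 + ½)) = 2636/9493 + √((1 + (½)*(-19/2))/(-19/2)) = 2636/9493 + √(-2*(1 - 19/4)/19) = 2636/9493 + √(-2/19*(-15/4)) = 2636/9493 + √(15/38) = 2636/9493 + √570/38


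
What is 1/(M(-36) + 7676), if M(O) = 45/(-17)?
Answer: 17/130447 ≈ 0.00013032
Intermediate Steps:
M(O) = -45/17 (M(O) = 45*(-1/17) = -45/17)
1/(M(-36) + 7676) = 1/(-45/17 + 7676) = 1/(130447/17) = 17/130447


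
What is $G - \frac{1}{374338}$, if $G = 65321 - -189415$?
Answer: $\frac{95357364767}{374338} \approx 2.5474 \cdot 10^{5}$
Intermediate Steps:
$G = 254736$ ($G = 65321 + 189415 = 254736$)
$G - \frac{1}{374338} = 254736 - \frac{1}{374338} = \frac{95357364767}{374338}$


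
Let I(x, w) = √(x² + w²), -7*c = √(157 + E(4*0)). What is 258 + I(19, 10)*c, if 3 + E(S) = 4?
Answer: 258 - √72838/7 ≈ 219.45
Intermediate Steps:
E(S) = 1 (E(S) = -3 + 4 = 1)
c = -√158/7 (c = -√(157 + 1)/7 = -√158/7 ≈ -1.7957)
I(x, w) = √(w² + x²)
258 + I(19, 10)*c = 258 + √(10² + 19²)*(-√158/7) = 258 + √(100 + 361)*(-√158/7) = 258 + √461*(-√158/7) = 258 - √72838/7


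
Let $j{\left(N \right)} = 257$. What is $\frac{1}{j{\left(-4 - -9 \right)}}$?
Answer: $\frac{1}{257} \approx 0.0038911$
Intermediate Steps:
$\frac{1}{j{\left(-4 - -9 \right)}} = \frac{1}{257}$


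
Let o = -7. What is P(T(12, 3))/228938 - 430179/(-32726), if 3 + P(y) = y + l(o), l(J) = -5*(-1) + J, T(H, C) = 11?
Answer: 49242258129/3746112494 ≈ 13.145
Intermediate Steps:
l(J) = 5 + J
P(y) = -5 + y (P(y) = -3 + (y + (5 - 7)) = -3 + (y - 2) = -3 + (-2 + y) = -5 + y)
P(T(12, 3))/228938 - 430179/(-32726) = (-5 + 11)/228938 - 430179/(-32726) = 6*(1/228938) - 430179*(-1/32726) = 3/114469 + 430179/32726 = 49242258129/3746112494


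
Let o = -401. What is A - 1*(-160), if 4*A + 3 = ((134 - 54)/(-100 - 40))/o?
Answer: 1788063/11228 ≈ 159.25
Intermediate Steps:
A = -8417/11228 (A = -3/4 + (((134 - 54)/(-100 - 40))/(-401))/4 = -3/4 + ((80/(-140))*(-1/401))/4 = -3/4 + ((80*(-1/140))*(-1/401))/4 = -3/4 + (-4/7*(-1/401))/4 = -3/4 + (1/4)*(4/2807) = -3/4 + 1/2807 = -8417/11228 ≈ -0.74964)
A - 1*(-160) = -8417/11228 - 1*(-160) = -8417/11228 + 160 = 1788063/11228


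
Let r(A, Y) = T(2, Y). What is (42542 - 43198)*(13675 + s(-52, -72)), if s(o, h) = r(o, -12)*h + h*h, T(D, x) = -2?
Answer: -12465968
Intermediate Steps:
r(A, Y) = -2
s(o, h) = h² - 2*h (s(o, h) = -2*h + h*h = -2*h + h² = h² - 2*h)
(42542 - 43198)*(13675 + s(-52, -72)) = (42542 - 43198)*(13675 - 72*(-2 - 72)) = -656*(13675 - 72*(-74)) = -656*(13675 + 5328) = -656*19003 = -12465968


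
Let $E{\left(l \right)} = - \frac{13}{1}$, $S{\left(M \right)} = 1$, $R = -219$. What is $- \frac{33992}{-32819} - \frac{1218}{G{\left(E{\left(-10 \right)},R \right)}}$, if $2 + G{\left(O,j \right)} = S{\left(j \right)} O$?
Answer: $\frac{13494474}{164095} \approx 82.236$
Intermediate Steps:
$E{\left(l \right)} = -13$ ($E{\left(l \right)} = \left(-13\right) 1 = -13$)
$G{\left(O,j \right)} = -2 + O$ ($G{\left(O,j \right)} = -2 + 1 O = -2 + O$)
$- \frac{33992}{-32819} - \frac{1218}{G{\left(E{\left(-10 \right)},R \right)}} = - \frac{33992}{-32819} - \frac{1218}{-2 - 13} = \left(-33992\right) \left(- \frac{1}{32819}\right) - \frac{1218}{-15} = \frac{33992}{32819} - - \frac{406}{5} = \frac{33992}{32819} + \frac{406}{5} = \frac{13494474}{164095}$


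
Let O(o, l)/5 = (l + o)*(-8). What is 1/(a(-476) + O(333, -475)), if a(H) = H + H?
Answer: 1/4728 ≈ 0.00021151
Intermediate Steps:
a(H) = 2*H
O(o, l) = -40*l - 40*o (O(o, l) = 5*((l + o)*(-8)) = 5*(-8*l - 8*o) = -40*l - 40*o)
1/(a(-476) + O(333, -475)) = 1/(2*(-476) + (-40*(-475) - 40*333)) = 1/(-952 + (19000 - 13320)) = 1/(-952 + 5680) = 1/4728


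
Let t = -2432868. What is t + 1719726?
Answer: -713142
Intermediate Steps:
t + 1719726 = -2432868 + 1719726 = -713142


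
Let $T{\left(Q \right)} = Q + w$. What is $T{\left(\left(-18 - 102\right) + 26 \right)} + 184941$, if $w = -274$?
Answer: $184573$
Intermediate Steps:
$T{\left(Q \right)} = -274 + Q$ ($T{\left(Q \right)} = Q - 274 = -274 + Q$)
$T{\left(\left(-18 - 102\right) + 26 \right)} + 184941 = \left(-274 + \left(\left(-18 - 102\right) + 26\right)\right) + 184941 = \left(-274 + \left(-120 + 26\right)\right) + 184941 = \left(-274 - 94\right) + 184941 = -368 + 184941 = 184573$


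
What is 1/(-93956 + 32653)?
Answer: -1/61303 ≈ -1.6312e-5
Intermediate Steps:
1/(-93956 + 32653) = 1/(-61303) = -1/61303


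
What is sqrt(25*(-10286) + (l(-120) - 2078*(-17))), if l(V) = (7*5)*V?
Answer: 2*I*sqrt(56506) ≈ 475.42*I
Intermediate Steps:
l(V) = 35*V
sqrt(25*(-10286) + (l(-120) - 2078*(-17))) = sqrt(25*(-10286) + (35*(-120) - 2078*(-17))) = sqrt(-257150 + (-4200 - 1*(-35326))) = sqrt(-257150 + (-4200 + 35326)) = sqrt(-257150 + 31126) = sqrt(-226024) = 2*I*sqrt(56506)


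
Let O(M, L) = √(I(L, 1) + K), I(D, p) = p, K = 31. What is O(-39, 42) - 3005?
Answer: -3005 + 4*√2 ≈ -2999.3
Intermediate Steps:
O(M, L) = 4*√2 (O(M, L) = √(1 + 31) = √32 = 4*√2)
O(-39, 42) - 3005 = 4*√2 - 3005 = -3005 + 4*√2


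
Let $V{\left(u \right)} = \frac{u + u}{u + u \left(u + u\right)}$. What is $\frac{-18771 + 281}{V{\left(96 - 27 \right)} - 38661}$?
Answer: $\frac{2570110}{5373877} \approx 0.47826$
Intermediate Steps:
$V{\left(u \right)} = \frac{2 u}{u + 2 u^{2}}$ ($V{\left(u \right)} = \frac{2 u}{u + u 2 u} = \frac{2 u}{u + 2 u^{2}}$)
$\frac{-18771 + 281}{V{\left(96 - 27 \right)} - 38661} = \frac{-18771 + 281}{\frac{2}{1 + 2 \left(96 - 27\right)} - 38661} = - \frac{18490}{\frac{2}{1 + 2 \cdot 69} - 38661} = - \frac{18490}{\frac{2}{1 + 138} - 38661} = - \frac{18490}{\frac{2}{139} - 38661} = - \frac{18490}{- \frac{5373877}{139}} = \left(-18490\right) \left(- \frac{139}{5373877}\right) = \frac{2570110}{5373877}$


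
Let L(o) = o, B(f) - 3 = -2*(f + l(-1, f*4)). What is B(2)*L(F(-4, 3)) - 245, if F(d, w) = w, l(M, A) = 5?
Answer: -278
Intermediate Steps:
B(f) = -7 - 2*f (B(f) = 3 - 2*(f + 5) = 3 - 2*(5 + f) = 3 + (-10 - 2*f) = -7 - 2*f)
B(2)*L(F(-4, 3)) - 245 = (-7 - 2*2)*3 - 245 = (-7 - 4)*3 - 245 = -11*3 - 245 = -33 - 245 = -278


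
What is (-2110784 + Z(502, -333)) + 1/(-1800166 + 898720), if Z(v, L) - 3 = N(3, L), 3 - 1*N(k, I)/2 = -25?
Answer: -1902704608351/901446 ≈ -2.1107e+6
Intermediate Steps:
N(k, I) = 56 (N(k, I) = 6 - 2*(-25) = 6 + 50 = 56)
Z(v, L) = 59 (Z(v, L) = 3 + 56 = 59)
(-2110784 + Z(502, -333)) + 1/(-1800166 + 898720) = (-2110784 + 59) + 1/(-1800166 + 898720) = -2110725 + 1/(-901446) = -2110725 - 1/901446 = -1902704608351/901446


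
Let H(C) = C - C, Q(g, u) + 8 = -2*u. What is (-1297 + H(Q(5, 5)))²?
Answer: 1682209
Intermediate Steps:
Q(g, u) = -8 - 2*u
H(C) = 0
(-1297 + H(Q(5, 5)))² = (-1297 + 0)² = (-1297)² = 1682209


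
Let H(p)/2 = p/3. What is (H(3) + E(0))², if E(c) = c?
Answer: 4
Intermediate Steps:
H(p) = 2*p/3 (H(p) = 2*(p/3) = 2*p/3)
(H(3) + E(0))² = ((⅔)*3 + 0)² = (2 + 0)² = 2² = 4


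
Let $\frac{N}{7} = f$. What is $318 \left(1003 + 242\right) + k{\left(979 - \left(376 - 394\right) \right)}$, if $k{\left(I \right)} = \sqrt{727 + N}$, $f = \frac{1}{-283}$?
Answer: $395910 + \frac{\sqrt{58222722}}{283} \approx 3.9594 \cdot 10^{5}$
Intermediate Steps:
$f = - \frac{1}{283} \approx -0.0035336$
$N = - \frac{7}{283}$ ($N = 7 \left(- \frac{1}{283}\right) = - \frac{7}{283} \approx -0.024735$)
$k{\left(I \right)} = \frac{\sqrt{58222722}}{283}$ ($k{\left(I \right)} = \sqrt{727 - \frac{7}{283}} = \sqrt{\frac{205734}{283}} = \frac{\sqrt{58222722}}{283}$)
$318 \left(1003 + 242\right) + k{\left(979 - \left(376 - 394\right) \right)} = 318 \left(1003 + 242\right) + \frac{\sqrt{58222722}}{283} = 318 \cdot 1245 + \frac{\sqrt{58222722}}{283} = 395910 + \frac{\sqrt{58222722}}{283}$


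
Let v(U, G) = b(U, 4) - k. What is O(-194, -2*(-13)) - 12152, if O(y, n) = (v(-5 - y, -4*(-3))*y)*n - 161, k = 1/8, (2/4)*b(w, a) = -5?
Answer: 77515/2 ≈ 38758.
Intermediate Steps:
b(w, a) = -10 (b(w, a) = 2*(-5) = -10)
k = 1/8 ≈ 0.12500
v(U, G) = -81/8 (v(U, G) = -10 - 1*1/8 = -10 - 1/8 = -81/8)
O(y, n) = -161 - 81*n*y/8 (O(y, n) = (-81*y/8)*n - 161 = -81*n*y/8 - 161 = -161 - 81*n*y/8)
O(-194, -2*(-13)) - 12152 = (-161 - 81/8*(-2*(-13))*(-194)) - 12152 = (-161 - 81/8*26*(-194)) - 12152 = (-161 + 102141/2) - 12152 = 101819/2 - 12152 = 77515/2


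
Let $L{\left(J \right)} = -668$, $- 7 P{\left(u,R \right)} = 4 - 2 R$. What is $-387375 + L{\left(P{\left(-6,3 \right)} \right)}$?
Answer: $-388043$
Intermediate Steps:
$P{\left(u,R \right)} = - \frac{4}{7} + \frac{2 R}{7}$ ($P{\left(u,R \right)} = - \frac{4 - 2 R}{7} = - \frac{4}{7} + \frac{2 R}{7}$)
$-387375 + L{\left(P{\left(-6,3 \right)} \right)} = -387375 - 668 = -388043$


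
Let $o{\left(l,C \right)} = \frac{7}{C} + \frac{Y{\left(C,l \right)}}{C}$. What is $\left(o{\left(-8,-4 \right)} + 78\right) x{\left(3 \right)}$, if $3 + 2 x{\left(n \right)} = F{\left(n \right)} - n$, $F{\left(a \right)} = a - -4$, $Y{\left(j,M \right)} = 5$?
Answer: $\frac{75}{2} \approx 37.5$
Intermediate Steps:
$F{\left(a \right)} = 4 + a$ ($F{\left(a \right)} = a + 4 = 4 + a$)
$o{\left(l,C \right)} = \frac{12}{C}$ ($o{\left(l,C \right)} = \frac{7}{C} + \frac{5}{C} = \frac{12}{C}$)
$x{\left(n \right)} = \frac{1}{2}$ ($x{\left(n \right)} = - \frac{3}{2} + \frac{\left(4 + n\right) - n}{2} = - \frac{3}{2} + \frac{1}{2} \cdot 4 = - \frac{3}{2} + 2 = \frac{1}{2}$)
$\left(o{\left(-8,-4 \right)} + 78\right) x{\left(3 \right)} = \left(\frac{12}{-4} + 78\right) \frac{1}{2} = \left(12 \left(- \frac{1}{4}\right) + 78\right) \frac{1}{2} = \left(-3 + 78\right) \frac{1}{2} = 75 \cdot \frac{1}{2} = \frac{75}{2}$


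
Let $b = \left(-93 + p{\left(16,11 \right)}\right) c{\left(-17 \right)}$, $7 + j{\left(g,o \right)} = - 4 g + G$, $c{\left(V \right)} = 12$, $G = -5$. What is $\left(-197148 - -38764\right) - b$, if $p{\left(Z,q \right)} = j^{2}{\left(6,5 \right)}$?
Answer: $-172820$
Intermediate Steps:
$j{\left(g,o \right)} = -12 - 4 g$ ($j{\left(g,o \right)} = -7 - \left(5 + 4 g\right) = -12 - 4 g$)
$p{\left(Z,q \right)} = 1296$ ($p{\left(Z,q \right)} = \left(-12 - 24\right)^{2} = \left(-36\right)^{2} = 1296$)
$b = 14436$ ($b = \left(-93 + 1296\right) 12 = 1203 \cdot 12 = 14436$)
$\left(-197148 - -38764\right) - b = \left(-197148 - -38764\right) - 14436 = \left(-197148 + 38764\right) - 14436 = -158384 - 14436 = -172820$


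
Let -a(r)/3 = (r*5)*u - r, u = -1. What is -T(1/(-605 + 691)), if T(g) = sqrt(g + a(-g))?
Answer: -I*sqrt(1462)/86 ≈ -0.44461*I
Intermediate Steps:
a(r) = 18*r (a(r) = -3*((r*5)*(-1) - r) = -3*((5*r)*(-1) - r) = -3*(-5*r - r) = -(-18)*r = 18*r)
T(g) = sqrt(17)*sqrt(-g) (T(g) = sqrt(g + 18*(-g)) = sqrt(g - 18*g) = sqrt(-17*g) = sqrt(17)*sqrt(-g))
-T(1/(-605 + 691)) = -sqrt(17)*sqrt(-1/(-605 + 691)) = -sqrt(17)*sqrt(-1/86) = -sqrt(17)*I*sqrt(86)/86 = -I*sqrt(1462)/86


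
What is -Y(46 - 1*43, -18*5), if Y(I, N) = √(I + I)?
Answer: -√6 ≈ -2.4495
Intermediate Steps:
Y(I, N) = √2*√I (Y(I, N) = √(2*I) = √2*√I)
-Y(46 - 1*43, -18*5) = -√2*√(46 - 1*43) = -√2*√(46 - 43) = -√2*√3 = -√6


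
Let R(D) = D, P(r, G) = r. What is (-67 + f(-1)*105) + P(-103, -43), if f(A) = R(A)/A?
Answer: -65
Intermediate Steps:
f(A) = 1 (f(A) = A/A = 1)
(-67 + f(-1)*105) + P(-103, -43) = (-67 + 1*105) - 103 = (-67 + 105) - 103 = 38 - 103 = -65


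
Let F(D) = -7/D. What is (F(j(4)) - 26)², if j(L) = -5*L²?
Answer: 4297329/6400 ≈ 671.46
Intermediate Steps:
(F(j(4)) - 26)² = (-7/((-5*4²)) - 26)² = (-7/((-5*16)) - 26)² = (-7/(-80) - 26)² = (-7*(-1/80) - 26)² = (7/80 - 26)² = (-2073/80)² = 4297329/6400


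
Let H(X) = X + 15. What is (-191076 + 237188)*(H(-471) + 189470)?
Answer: 8715813568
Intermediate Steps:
H(X) = 15 + X
(-191076 + 237188)*(H(-471) + 189470) = (-191076 + 237188)*((15 - 471) + 189470) = 46112*(-456 + 189470) = 46112*189014 = 8715813568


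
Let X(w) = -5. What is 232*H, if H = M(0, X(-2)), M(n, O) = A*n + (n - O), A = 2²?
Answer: 1160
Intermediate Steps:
A = 4
M(n, O) = -O + 5*n (M(n, O) = 4*n + (n - O) = -O + 5*n)
H = 5 (H = -1*(-5) + 5*0 = 5 + 0 = 5)
232*H = 232*5 = 1160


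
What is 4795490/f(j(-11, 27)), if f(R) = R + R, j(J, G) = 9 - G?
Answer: -2397745/18 ≈ -1.3321e+5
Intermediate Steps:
f(R) = 2*R
4795490/f(j(-11, 27)) = 4795490/((2*(9 - 1*27))) = 4795490/((2*(9 - 27))) = 4795490/((2*(-18))) = 4795490/(-36) = 4795490*(-1/36) = -2397745/18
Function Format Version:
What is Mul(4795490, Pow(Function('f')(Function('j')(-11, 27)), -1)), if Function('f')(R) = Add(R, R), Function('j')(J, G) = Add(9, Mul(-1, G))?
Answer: Rational(-2397745, 18) ≈ -1.3321e+5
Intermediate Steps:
Function('f')(R) = Mul(2, R)
Mul(4795490, Pow(Function('f')(Function('j')(-11, 27)), -1)) = Mul(4795490, Pow(Mul(2, Add(9, Mul(-1, 27))), -1)) = Mul(4795490, Pow(Mul(2, Add(9, -27)), -1)) = Mul(4795490, Pow(Mul(2, -18), -1)) = Mul(4795490, Pow(-36, -1)) = Mul(4795490, Rational(-1, 36)) = Rational(-2397745, 18)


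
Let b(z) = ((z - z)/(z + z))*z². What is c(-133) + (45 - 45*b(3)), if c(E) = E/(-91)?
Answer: 604/13 ≈ 46.462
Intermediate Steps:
b(z) = 0 (b(z) = (0/((2*z)))*z² = (0*(1/(2*z)))*z² = 0*z² = 0)
c(E) = -E/91 (c(E) = E*(-1/91) = -E/91)
c(-133) + (45 - 45*b(3)) = -1/91*(-133) + (45 - 45*0) = 19/13 + (45 + 0) = 19/13 + 45 = 604/13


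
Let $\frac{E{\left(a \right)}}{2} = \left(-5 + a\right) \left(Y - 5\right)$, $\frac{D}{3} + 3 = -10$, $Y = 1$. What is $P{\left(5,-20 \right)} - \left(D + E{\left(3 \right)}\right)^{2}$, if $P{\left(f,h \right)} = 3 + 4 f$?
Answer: $-506$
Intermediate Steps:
$D = -39$ ($D = -9 + 3 \left(-10\right) = -9 - 30 = -39$)
$E{\left(a \right)} = 40 - 8 a$ ($E{\left(a \right)} = 2 \left(-5 + a\right) \left(1 - 5\right) = 2 \left(-5 + a\right) \left(-4\right) = 2 \left(20 - 4 a\right) = 40 - 8 a$)
$P{\left(5,-20 \right)} - \left(D + E{\left(3 \right)}\right)^{2} = \left(3 + 4 \cdot 5\right) - \left(-39 + \left(40 - 24\right)\right)^{2} = \left(3 + 20\right) - \left(-39 + \left(40 - 24\right)\right)^{2} = 23 - \left(-39 + 16\right)^{2} = 23 - \left(-23\right)^{2} = 23 - 529 = -506$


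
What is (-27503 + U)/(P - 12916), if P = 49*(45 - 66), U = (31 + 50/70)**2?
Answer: 1298363/683305 ≈ 1.9001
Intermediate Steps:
U = 49284/49 (U = (31 + 50*(1/70))**2 = (31 + 5/7)**2 = (222/7)**2 = 49284/49 ≈ 1005.8)
P = -1029 (P = 49*(-21) = -1029)
(-27503 + U)/(P - 12916) = (-27503 + 49284/49)/(-1029 - 12916) = -1298363/49/(-13945) = -1298363/49*(-1/13945) = 1298363/683305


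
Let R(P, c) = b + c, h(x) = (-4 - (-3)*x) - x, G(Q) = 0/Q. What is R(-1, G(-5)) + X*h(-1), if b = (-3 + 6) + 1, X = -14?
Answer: 88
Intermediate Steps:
G(Q) = 0
b = 4 (b = 3 + 1 = 4)
h(x) = -4 + 2*x (h(x) = (-4 + 3*x) - x = -4 + 2*x)
R(P, c) = 4 + c
R(-1, G(-5)) + X*h(-1) = (4 + 0) - 14*(-4 + 2*(-1)) = 4 - 14*(-4 - 2) = 4 - 14*(-6) = 4 + 84 = 88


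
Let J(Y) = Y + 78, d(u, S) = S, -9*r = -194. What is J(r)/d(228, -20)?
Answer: -224/45 ≈ -4.9778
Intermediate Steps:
r = 194/9 (r = -⅑*(-194) = 194/9 ≈ 21.556)
J(Y) = 78 + Y
J(r)/d(228, -20) = (78 + 194/9)/(-20) = (896/9)*(-1/20) = -224/45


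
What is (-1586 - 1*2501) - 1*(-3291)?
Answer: -796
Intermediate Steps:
(-1586 - 1*2501) - 1*(-3291) = (-1586 - 2501) + 3291 = -4087 + 3291 = -796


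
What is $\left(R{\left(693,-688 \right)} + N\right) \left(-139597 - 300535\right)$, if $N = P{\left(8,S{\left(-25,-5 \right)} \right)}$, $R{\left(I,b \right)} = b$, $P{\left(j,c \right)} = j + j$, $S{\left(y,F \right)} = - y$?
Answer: $295768704$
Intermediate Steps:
$P{\left(j,c \right)} = 2 j$
$N = 16$ ($N = 2 \cdot 8 = 16$)
$\left(R{\left(693,-688 \right)} + N\right) \left(-139597 - 300535\right) = \left(-688 + 16\right) \left(-139597 - 300535\right) = \left(-672\right) \left(-440132\right) = 295768704$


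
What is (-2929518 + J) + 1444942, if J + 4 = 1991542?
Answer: 506962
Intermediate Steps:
J = 1991538 (J = -4 + 1991542 = 1991538)
(-2929518 + J) + 1444942 = (-2929518 + 1991538) + 1444942 = -937980 + 1444942 = 506962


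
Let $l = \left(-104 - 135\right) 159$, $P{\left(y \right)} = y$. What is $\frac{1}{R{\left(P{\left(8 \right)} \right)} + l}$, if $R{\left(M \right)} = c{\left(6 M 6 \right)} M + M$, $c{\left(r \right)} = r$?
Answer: $- \frac{1}{35689} \approx -2.802 \cdot 10^{-5}$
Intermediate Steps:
$l = -38001$ ($l = \left(-239\right) 159 = -38001$)
$R{\left(M \right)} = M + 36 M^{2}$ ($R{\left(M \right)} = 6 M 6 M + M = 36 M M + M = 36 M^{2} + M = M + 36 M^{2}$)
$\frac{1}{R{\left(P{\left(8 \right)} \right)} + l} = \frac{1}{8 \left(1 + 36 \cdot 8\right) - 38001} = \frac{1}{8 \left(1 + 288\right) - 38001} = \frac{1}{8 \cdot 289 - 38001} = \frac{1}{2312 - 38001} = \frac{1}{-35689} = - \frac{1}{35689}$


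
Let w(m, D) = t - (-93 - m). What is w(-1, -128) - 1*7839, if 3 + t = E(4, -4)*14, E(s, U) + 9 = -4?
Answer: -7932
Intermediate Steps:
E(s, U) = -13 (E(s, U) = -9 - 4 = -13)
t = -185 (t = -3 - 13*14 = -3 - 182 = -185)
w(m, D) = -92 + m (w(m, D) = -185 - (-93 - m) = -185 + (93 + m) = -92 + m)
w(-1, -128) - 1*7839 = (-92 - 1) - 1*7839 = -93 - 7839 = -7932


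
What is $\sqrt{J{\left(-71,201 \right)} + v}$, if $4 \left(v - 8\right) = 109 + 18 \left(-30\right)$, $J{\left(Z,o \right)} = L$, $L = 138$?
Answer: $\frac{3 \sqrt{17}}{2} \approx 6.1847$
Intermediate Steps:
$J{\left(Z,o \right)} = 138$
$v = - \frac{399}{4}$ ($v = 8 + \frac{109 + 18 \left(-30\right)}{4} = 8 + \frac{109 - 540}{4} = 8 + \frac{1}{4} \left(-431\right) = 8 - \frac{431}{4} = - \frac{399}{4} \approx -99.75$)
$\sqrt{J{\left(-71,201 \right)} + v} = \sqrt{138 - \frac{399}{4}} = \sqrt{\frac{153}{4}} = \frac{3 \sqrt{17}}{2}$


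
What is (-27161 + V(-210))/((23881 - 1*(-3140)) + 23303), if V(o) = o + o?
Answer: -27581/50324 ≈ -0.54807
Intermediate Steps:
V(o) = 2*o
(-27161 + V(-210))/((23881 - 1*(-3140)) + 23303) = (-27161 + 2*(-210))/((23881 - 1*(-3140)) + 23303) = (-27161 - 420)/((23881 + 3140) + 23303) = -27581/(27021 + 23303) = -27581/50324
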